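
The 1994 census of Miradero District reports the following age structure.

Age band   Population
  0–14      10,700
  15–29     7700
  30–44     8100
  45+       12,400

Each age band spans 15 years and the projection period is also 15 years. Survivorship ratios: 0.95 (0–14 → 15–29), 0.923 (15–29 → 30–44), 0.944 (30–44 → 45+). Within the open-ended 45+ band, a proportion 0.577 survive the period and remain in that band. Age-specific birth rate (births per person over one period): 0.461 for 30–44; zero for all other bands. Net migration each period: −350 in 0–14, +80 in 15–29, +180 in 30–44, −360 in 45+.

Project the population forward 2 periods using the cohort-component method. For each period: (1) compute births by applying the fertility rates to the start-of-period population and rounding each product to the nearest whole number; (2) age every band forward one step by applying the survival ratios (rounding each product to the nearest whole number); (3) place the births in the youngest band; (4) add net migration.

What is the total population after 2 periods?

After projecting period 1:
Births: 8100 × 0.461 = 3734
15–29: 10700 × 0.95 = 10165
30–44: 7700 × 0.923 = 7107
45+: 8100 × 0.944 + 12400 × 0.577 = 7646 + 7155 = 14801
Net migration: 0–14 − 350 → 3384; 15–29 + 80 → 10245; 30–44 + 180 → 7287; 45+ − 360 → 14441
Population now: 0–14=3384, 15–29=10245, 30–44=7287, 45+=14441
After projecting period 2:
Births: 7287 × 0.461 = 3359
15–29: 3384 × 0.95 = 3215
30–44: 10245 × 0.923 = 9456
45+: 7287 × 0.944 + 14441 × 0.577 = 6879 + 8332 = 15211
Net migration: 0–14 − 350 → 3009; 15–29 + 80 → 3295; 30–44 + 180 → 9636; 45+ − 360 → 14851
Population now: 0–14=3009, 15–29=3295, 30–44=9636, 45+=14851
Total after period 2: 3009 + 3295 + 9636 + 14851 = 30791

30791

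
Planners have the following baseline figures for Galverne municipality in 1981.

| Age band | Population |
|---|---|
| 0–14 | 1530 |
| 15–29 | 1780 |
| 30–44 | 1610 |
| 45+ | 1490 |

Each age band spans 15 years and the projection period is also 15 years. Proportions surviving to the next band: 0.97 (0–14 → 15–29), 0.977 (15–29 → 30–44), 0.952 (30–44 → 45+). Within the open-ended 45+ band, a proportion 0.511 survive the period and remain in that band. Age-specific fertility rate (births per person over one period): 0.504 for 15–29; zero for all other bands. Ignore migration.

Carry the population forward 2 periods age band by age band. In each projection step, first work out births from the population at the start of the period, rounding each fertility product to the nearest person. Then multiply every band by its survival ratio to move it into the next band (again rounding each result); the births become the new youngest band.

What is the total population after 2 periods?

5896

(Bands numbered youngest = 1 to oldest = 4.)
After projecting period 1:
Births: 1780 * 0.504 = 897
Band 2: 1530 * 0.97 = 1484
Band 3: 1780 * 0.977 = 1739
Band 4: 1610 * 0.952 + 1490 * 0.511 = 1533 + 761 = 2294
Population now: 0–14=897, 15–29=1484, 30–44=1739, 45+=2294
After projecting period 2:
Births: 1484 * 0.504 = 748
Band 2: 897 * 0.97 = 870
Band 3: 1484 * 0.977 = 1450
Band 4: 1739 * 0.952 + 2294 * 0.511 = 1656 + 1172 = 2828
Population now: 0–14=748, 15–29=870, 30–44=1450, 45+=2828
Total after period 2: 748 + 870 + 1450 + 2828 = 5896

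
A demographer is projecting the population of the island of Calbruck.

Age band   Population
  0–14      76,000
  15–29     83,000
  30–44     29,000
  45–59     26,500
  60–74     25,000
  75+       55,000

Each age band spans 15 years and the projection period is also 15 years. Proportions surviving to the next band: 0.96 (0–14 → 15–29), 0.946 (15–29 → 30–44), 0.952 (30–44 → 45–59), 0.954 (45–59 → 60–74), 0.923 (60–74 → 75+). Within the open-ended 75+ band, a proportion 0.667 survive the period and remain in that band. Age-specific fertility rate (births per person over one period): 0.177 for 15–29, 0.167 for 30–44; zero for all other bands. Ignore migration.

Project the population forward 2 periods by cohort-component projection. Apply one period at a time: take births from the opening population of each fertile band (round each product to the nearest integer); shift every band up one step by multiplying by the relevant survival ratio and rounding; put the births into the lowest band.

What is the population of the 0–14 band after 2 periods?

Numbering the bands 1..6 from youngest to oldest:
— Period 1 —
Births: 83000 × 0.177 = 14691 ; 29000 × 0.167 = 4843 ⇒ total 19534
Band 2: 76000 × 0.96 = 72960
Band 3: 83000 × 0.946 = 78518
Band 4: 29000 × 0.952 = 27608
Band 5: 26500 × 0.954 = 25281
Band 6: 25000 × 0.923 + 55000 × 0.667 = 23075 + 36685 = 59760
→ [19534, 72960, 78518, 27608, 25281, 59760]
— Period 2 —
Births: 72960 × 0.177 = 12914 ; 78518 × 0.167 = 13113 ⇒ total 26027
Band 2: 19534 × 0.96 = 18753
Band 3: 72960 × 0.946 = 69020
Band 4: 78518 × 0.952 = 74749
Band 5: 27608 × 0.954 = 26338
Band 6: 25281 × 0.923 + 59760 × 0.667 = 23334 + 39860 = 63194
→ [26027, 18753, 69020, 74749, 26338, 63194]

26027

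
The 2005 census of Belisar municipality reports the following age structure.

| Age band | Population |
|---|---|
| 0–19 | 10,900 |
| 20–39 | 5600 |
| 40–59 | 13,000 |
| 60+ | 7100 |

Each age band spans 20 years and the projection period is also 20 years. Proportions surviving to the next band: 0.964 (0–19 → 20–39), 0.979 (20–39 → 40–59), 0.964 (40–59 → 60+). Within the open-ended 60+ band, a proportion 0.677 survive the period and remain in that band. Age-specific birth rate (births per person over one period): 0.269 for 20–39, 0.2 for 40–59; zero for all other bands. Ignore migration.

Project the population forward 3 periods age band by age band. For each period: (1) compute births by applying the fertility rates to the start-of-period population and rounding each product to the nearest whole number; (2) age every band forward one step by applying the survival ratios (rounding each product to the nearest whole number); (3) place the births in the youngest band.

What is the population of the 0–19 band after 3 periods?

3122

[period 1]
Births: 5600 × 0.269 = 1506  |  13000 × 0.2 = 2600 → total 4106
20–39: 10900 × 0.964 = 10508
40–59: 5600 × 0.979 = 5482
60+: 13000 × 0.964 + 7100 × 0.677 = 12532 + 4807 = 17339
Giving 4106 / 10508 / 5482 / 17339.
[period 2]
Births: 10508 × 0.269 = 2827  |  5482 × 0.2 = 1096 → total 3923
20–39: 4106 × 0.964 = 3958
40–59: 10508 × 0.979 = 10287
60+: 5482 × 0.964 + 17339 × 0.677 = 5285 + 11739 = 17024
Giving 3923 / 3958 / 10287 / 17024.
[period 3]
Births: 3958 × 0.269 = 1065  |  10287 × 0.2 = 2057 → total 3122
20–39: 3923 × 0.964 = 3782
40–59: 3958 × 0.979 = 3875
60+: 10287 × 0.964 + 17024 × 0.677 = 9917 + 11525 = 21442
Giving 3122 / 3782 / 3875 / 21442.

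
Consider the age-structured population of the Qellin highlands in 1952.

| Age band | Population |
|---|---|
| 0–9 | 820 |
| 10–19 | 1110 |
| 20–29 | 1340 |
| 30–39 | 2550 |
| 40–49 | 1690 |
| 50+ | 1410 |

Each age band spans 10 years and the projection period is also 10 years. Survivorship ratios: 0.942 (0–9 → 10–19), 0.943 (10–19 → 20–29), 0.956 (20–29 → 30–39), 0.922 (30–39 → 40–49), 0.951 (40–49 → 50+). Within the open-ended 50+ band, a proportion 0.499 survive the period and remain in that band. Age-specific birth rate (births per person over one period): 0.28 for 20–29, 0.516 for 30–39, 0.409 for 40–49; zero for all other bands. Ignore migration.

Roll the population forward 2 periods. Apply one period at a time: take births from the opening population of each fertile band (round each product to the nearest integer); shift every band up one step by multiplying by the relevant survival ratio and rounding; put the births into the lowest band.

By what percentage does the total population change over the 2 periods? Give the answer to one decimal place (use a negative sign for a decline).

[period 1]
Births: 1340 × 0.28 = 375  |  2550 × 0.516 = 1316  |  1690 × 0.409 = 691 → total 2382
10–19: 820 × 0.942 = 772
20–29: 1110 × 0.943 = 1047
30–39: 1340 × 0.956 = 1281
40–49: 2550 × 0.922 = 2351
50+: 1690 × 0.951 + 1410 × 0.499 = 1607 + 704 = 2311
Population now: 0–9=2382, 10–19=772, 20–29=1047, 30–39=1281, 40–49=2351, 50+=2311
[period 2]
Births: 1047 × 0.28 = 293  |  1281 × 0.516 = 661  |  2351 × 0.409 = 962 → total 1916
10–19: 2382 × 0.942 = 2244
20–29: 772 × 0.943 = 728
30–39: 1047 × 0.956 = 1001
40–49: 1281 × 0.922 = 1181
50+: 2351 × 0.951 + 2311 × 0.499 = 2236 + 1153 = 3389
Population now: 0–9=1916, 10–19=2244, 20–29=728, 30–39=1001, 40–49=1181, 50+=3389
Total: 8920 → 10459; change = 1539; percentage change = 17.3%

17.3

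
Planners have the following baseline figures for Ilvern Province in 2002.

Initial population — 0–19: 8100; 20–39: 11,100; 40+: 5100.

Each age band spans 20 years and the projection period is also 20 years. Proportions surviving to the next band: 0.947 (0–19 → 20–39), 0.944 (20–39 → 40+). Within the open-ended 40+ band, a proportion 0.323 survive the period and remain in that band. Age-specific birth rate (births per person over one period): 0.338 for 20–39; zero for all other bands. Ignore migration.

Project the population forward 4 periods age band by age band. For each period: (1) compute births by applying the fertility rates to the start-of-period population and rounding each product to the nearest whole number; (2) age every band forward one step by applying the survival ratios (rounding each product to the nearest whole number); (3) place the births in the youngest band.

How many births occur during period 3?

1201

— Period 1 —
Births: 11100 × 0.338 = 3752
20–39: 8100 × 0.947 = 7671
40+: 11100 × 0.944 + 5100 × 0.323 = 10478 + 1647 = 12125
Population now: 0–19=3752, 20–39=7671, 40+=12125
— Period 2 —
Births: 7671 × 0.338 = 2593
20–39: 3752 × 0.947 = 3553
40+: 7671 × 0.944 + 12125 × 0.323 = 7241 + 3916 = 11157
Population now: 0–19=2593, 20–39=3553, 40+=11157
— Period 3 —
Births: 3553 × 0.338 = 1201
20–39: 2593 × 0.947 = 2456
40+: 3553 × 0.944 + 11157 × 0.323 = 3354 + 3604 = 6958
Population now: 0–19=1201, 20–39=2456, 40+=6958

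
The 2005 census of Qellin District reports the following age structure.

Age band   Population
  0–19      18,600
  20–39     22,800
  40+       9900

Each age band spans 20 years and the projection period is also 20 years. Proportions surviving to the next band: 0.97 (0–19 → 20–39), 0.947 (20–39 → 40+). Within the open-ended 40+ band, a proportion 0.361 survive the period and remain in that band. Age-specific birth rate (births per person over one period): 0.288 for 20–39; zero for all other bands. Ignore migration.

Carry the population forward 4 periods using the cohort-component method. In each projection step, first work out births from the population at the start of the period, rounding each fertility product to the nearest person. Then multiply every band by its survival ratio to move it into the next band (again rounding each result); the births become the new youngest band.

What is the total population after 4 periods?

Numbering the groups 1..3 from youngest to oldest:
After projecting period 1:
Births: 22800 * 0.288 = 6566
Group 2: 18600 * 0.97 = 18042
Group 3: 22800 * 0.947 + 9900 * 0.361 = 21592 + 3574 = 25166
→ [6566, 18042, 25166]
After projecting period 2:
Births: 18042 * 0.288 = 5196
Group 2: 6566 * 0.97 = 6369
Group 3: 18042 * 0.947 + 25166 * 0.361 = 17086 + 9085 = 26171
→ [5196, 6369, 26171]
After projecting period 3:
Births: 6369 * 0.288 = 1834
Group 2: 5196 * 0.97 = 5040
Group 3: 6369 * 0.947 + 26171 * 0.361 = 6031 + 9448 = 15479
→ [1834, 5040, 15479]
After projecting period 4:
Births: 5040 * 0.288 = 1452
Group 2: 1834 * 0.97 = 1779
Group 3: 5040 * 0.947 + 15479 * 0.361 = 4773 + 5588 = 10361
→ [1452, 1779, 10361]
Total after period 4: 1452 + 1779 + 10361 = 13592

13592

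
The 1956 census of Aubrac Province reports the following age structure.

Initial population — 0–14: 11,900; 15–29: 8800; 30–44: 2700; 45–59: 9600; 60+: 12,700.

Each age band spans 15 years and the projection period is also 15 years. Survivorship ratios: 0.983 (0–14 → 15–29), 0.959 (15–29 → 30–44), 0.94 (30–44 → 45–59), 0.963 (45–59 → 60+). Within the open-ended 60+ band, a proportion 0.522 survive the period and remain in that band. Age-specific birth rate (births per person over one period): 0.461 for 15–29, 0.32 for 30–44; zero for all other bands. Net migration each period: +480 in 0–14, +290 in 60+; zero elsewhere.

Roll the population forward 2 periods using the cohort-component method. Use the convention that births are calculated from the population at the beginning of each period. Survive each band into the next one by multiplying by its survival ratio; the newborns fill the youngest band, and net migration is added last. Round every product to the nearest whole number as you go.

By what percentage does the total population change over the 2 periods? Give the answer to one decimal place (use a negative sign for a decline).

After projecting period 1:
Births: 8800 * 0.461 = 4057  |  2700 * 0.32 = 864 → 4921
15–29: 11900 * 0.983 = 11698
30–44: 8800 * 0.959 = 8439
45–59: 2700 * 0.94 = 2538
60+: 9600 * 0.963 + 12700 * 0.522 = 9245 + 6629 = 15874
Net migration: 0–14 + 480 → 5401; 60+ + 290 → 16164
→ [5401, 11698, 8439, 2538, 16164]
After projecting period 2:
Births: 11698 * 0.461 = 5393  |  8439 * 0.32 = 2700 → 8093
15–29: 5401 * 0.983 = 5309
30–44: 11698 * 0.959 = 11218
45–59: 8439 * 0.94 = 7933
60+: 2538 * 0.963 + 16164 * 0.522 = 2444 + 8438 = 10882
Net migration: 0–14 + 480 → 8573; 60+ + 290 → 11172
→ [8573, 5309, 11218, 7933, 11172]
Total: 45700 → 44205; change = -1495; percentage change = -3.3%

-3.3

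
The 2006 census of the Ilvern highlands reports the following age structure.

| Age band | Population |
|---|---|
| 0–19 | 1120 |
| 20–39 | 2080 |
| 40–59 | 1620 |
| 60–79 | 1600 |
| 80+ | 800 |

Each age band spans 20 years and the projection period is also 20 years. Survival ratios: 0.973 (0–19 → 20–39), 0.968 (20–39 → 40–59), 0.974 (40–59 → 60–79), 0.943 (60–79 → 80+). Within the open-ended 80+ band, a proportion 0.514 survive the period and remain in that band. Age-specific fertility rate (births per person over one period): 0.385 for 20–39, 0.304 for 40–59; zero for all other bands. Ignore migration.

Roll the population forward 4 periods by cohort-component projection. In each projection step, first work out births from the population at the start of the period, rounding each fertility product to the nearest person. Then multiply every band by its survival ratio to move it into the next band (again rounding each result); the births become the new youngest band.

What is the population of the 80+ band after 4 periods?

2573

Period 1:
Births: 2080 * 0.385 = 801 ; 1620 * 0.304 = 492 → 1293
20–39: 1120 * 0.973 = 1090
40–59: 2080 * 0.968 = 2013
60–79: 1620 * 0.974 = 1578
80+: 1600 * 0.943 + 800 * 0.514 = 1509 + 411 = 1920
Giving 1293 / 1090 / 2013 / 1578 / 1920.
Period 2:
Births: 1090 * 0.385 = 420 ; 2013 * 0.304 = 612 → 1032
20–39: 1293 * 0.973 = 1258
40–59: 1090 * 0.968 = 1055
60–79: 2013 * 0.974 = 1961
80+: 1578 * 0.943 + 1920 * 0.514 = 1488 + 987 = 2475
Giving 1032 / 1258 / 1055 / 1961 / 2475.
Period 3:
Births: 1258 * 0.385 = 484 ; 1055 * 0.304 = 321 → 805
20–39: 1032 * 0.973 = 1004
40–59: 1258 * 0.968 = 1218
60–79: 1055 * 0.974 = 1028
80+: 1961 * 0.943 + 2475 * 0.514 = 1849 + 1272 = 3121
Giving 805 / 1004 / 1218 / 1028 / 3121.
Period 4:
Births: 1004 * 0.385 = 387 ; 1218 * 0.304 = 370 → 757
20–39: 805 * 0.973 = 783
40–59: 1004 * 0.968 = 972
60–79: 1218 * 0.974 = 1186
80+: 1028 * 0.943 + 3121 * 0.514 = 969 + 1604 = 2573
Giving 757 / 783 / 972 / 1186 / 2573.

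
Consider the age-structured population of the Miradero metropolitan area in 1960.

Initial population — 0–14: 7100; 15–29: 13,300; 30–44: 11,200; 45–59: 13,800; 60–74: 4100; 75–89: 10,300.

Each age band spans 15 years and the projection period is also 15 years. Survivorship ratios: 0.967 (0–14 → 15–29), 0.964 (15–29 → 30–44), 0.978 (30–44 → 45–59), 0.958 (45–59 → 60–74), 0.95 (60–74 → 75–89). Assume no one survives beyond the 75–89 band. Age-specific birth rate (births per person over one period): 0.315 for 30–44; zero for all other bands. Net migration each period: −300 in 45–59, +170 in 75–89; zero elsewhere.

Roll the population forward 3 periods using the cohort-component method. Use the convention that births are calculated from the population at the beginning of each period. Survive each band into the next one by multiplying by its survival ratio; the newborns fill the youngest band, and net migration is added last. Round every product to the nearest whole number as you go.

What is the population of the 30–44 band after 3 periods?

— Period 1 —
Births: 11200 × 0.315 = 3528
15–29: 7100 × 0.967 = 6866
30–44: 13300 × 0.964 = 12821
45–59: 11200 × 0.978 = 10954
60–74: 13800 × 0.958 = 13220
75–89: 4100 × 0.95 = 3895
Net migration: 45–59 − 300 → 10654; 75–89 + 170 → 4065
Giving 3528 / 6866 / 12821 / 10654 / 13220 / 4065.
— Period 2 —
Births: 12821 × 0.315 = 4039
15–29: 3528 × 0.967 = 3412
30–44: 6866 × 0.964 = 6619
45–59: 12821 × 0.978 = 12539
60–74: 10654 × 0.958 = 10207
75–89: 13220 × 0.95 = 12559
Net migration: 45–59 − 300 → 12239; 75–89 + 170 → 12729
Giving 4039 / 3412 / 6619 / 12239 / 10207 / 12729.
— Period 3 —
Births: 6619 × 0.315 = 2085
15–29: 4039 × 0.967 = 3906
30–44: 3412 × 0.964 = 3289
45–59: 6619 × 0.978 = 6473
60–74: 12239 × 0.958 = 11725
75–89: 10207 × 0.95 = 9697
Net migration: 45–59 − 300 → 6173; 75–89 + 170 → 9867
Giving 2085 / 3906 / 3289 / 6173 / 11725 / 9867.

3289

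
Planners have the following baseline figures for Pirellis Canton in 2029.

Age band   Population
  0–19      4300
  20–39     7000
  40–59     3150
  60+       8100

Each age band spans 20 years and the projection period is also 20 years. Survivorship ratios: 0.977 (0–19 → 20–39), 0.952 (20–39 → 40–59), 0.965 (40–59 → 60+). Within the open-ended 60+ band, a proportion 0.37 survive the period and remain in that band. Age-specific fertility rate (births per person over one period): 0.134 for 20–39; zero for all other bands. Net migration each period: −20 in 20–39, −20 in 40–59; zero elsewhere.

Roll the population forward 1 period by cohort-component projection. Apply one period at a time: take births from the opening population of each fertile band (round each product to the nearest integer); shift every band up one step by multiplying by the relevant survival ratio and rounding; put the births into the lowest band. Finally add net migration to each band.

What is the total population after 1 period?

17800

Let band 1 be 0–19 through band 4 = 60+.
Period 1:
Births: 7000 × 0.134 = 938
Band 2: 4300 × 0.977 = 4201
Band 3: 7000 × 0.952 = 6664
Band 4: 3150 × 0.965 + 8100 × 0.37 = 3040 + 2997 = 6037
Net migration: Band 2 − 20 → 4181; Band 3 − 20 → 6644
Giving 938 / 4181 / 6644 / 6037.
Total after period 1: 938 + 4181 + 6644 + 6037 = 17800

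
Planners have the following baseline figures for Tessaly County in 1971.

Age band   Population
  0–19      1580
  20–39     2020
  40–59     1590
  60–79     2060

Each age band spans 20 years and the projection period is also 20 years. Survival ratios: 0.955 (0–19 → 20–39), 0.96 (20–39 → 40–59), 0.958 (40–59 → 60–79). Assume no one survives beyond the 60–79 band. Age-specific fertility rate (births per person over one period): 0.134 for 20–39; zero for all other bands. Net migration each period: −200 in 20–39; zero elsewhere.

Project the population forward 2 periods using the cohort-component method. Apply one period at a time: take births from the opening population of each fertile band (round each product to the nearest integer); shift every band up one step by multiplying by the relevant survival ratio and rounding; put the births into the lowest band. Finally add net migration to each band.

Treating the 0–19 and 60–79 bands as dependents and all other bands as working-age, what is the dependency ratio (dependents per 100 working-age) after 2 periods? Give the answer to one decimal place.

Numbering the bands 1..4 from youngest to oldest:
Period 1:
Births: 2020 × 0.134 = 271
Band 2: 1580 × 0.955 = 1509
Band 3: 2020 × 0.96 = 1939
Band 4: 1590 × 0.958 = 1523
Net migration: Band 2 − 200 → 1309
Giving 271 / 1309 / 1939 / 1523.
Period 2:
Births: 1309 × 0.134 = 175
Band 2: 271 × 0.955 = 259
Band 3: 1309 × 0.96 = 1257
Band 4: 1939 × 0.958 = 1858
Net migration: Band 2 − 200 → 59
Giving 175 / 59 / 1257 / 1858.
Dependents (band 0–19 + band 60–79) = 175 + 1858 = 2033; working-age = 1316; ratio = 2033/1316 × 100 = 154.5

154.5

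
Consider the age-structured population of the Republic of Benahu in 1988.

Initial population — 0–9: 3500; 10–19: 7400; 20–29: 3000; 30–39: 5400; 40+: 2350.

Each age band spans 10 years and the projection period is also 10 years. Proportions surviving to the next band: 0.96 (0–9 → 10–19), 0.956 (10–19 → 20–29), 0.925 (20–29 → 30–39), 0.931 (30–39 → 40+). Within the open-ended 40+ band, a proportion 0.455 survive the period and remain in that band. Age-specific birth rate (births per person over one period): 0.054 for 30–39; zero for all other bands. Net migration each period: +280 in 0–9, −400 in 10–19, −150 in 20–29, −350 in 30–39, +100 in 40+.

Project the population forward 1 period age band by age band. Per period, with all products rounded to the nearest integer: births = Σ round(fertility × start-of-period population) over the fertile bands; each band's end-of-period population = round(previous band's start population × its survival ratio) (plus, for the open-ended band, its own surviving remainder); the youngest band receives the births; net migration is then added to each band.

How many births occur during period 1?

Call the groups 1 to 5, youngest first.
Period 1.
Births: 5400 * 0.054 = 292
Group 2: 3500 * 0.96 = 3360
Group 3: 7400 * 0.956 = 7074
Group 4: 3000 * 0.925 = 2775
Group 5: 5400 * 0.931 + 2350 * 0.455 = 5027 + 1069 = 6096
Net migration: Group 1 + 280 → 572; Group 2 − 400 → 2960; Group 3 − 150 → 6924; Group 4 − 350 → 2425; Group 5 + 100 → 6196
Giving 572 / 2960 / 6924 / 2425 / 6196.

292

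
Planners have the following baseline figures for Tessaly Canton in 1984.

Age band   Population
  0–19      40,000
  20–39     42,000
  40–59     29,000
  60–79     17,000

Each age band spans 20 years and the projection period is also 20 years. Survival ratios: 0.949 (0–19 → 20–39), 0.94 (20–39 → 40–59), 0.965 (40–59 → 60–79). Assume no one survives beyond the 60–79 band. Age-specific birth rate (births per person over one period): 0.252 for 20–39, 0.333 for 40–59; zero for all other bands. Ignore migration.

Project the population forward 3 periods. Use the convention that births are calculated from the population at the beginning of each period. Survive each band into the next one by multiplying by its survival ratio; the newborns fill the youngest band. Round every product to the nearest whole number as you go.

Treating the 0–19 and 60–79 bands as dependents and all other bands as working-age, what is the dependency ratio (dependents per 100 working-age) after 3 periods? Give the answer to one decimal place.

129.1

After projecting period 1:
Births: 42000 × 0.252 = 10584, 29000 × 0.333 = 9657 ⇒ total 20241
20–39: 40000 × 0.949 = 37960
40–59: 42000 × 0.94 = 39480
60–79: 29000 × 0.965 = 27985
Giving 20241 / 37960 / 39480 / 27985.
After projecting period 2:
Births: 37960 × 0.252 = 9566, 39480 × 0.333 = 13147 ⇒ total 22713
20–39: 20241 × 0.949 = 19209
40–59: 37960 × 0.94 = 35682
60–79: 39480 × 0.965 = 38098
Giving 22713 / 19209 / 35682 / 38098.
After projecting period 3:
Births: 19209 × 0.252 = 4841, 35682 × 0.333 = 11882 ⇒ total 16723
20–39: 22713 × 0.949 = 21555
40–59: 19209 × 0.94 = 18056
60–79: 35682 × 0.965 = 34433
Giving 16723 / 21555 / 18056 / 34433.
Dependents (band 0–19 + band 60–79) = 16723 + 34433 = 51156; working-age = 39611; ratio = 51156/39611 × 100 = 129.1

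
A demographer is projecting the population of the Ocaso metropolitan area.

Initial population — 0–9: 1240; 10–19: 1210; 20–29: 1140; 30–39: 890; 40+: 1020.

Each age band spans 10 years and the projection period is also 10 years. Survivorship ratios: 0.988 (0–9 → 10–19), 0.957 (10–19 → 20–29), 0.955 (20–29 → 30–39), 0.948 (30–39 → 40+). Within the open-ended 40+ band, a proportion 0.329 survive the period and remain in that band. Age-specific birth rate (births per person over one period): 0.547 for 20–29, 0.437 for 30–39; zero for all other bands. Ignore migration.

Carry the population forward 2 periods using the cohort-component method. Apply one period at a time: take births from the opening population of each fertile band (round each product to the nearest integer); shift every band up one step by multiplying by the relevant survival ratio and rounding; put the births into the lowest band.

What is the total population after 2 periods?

— Period 1 —
Births: 1140 × 0.547 = 624, 890 × 0.437 = 389 → 1013
10–19: 1240 × 0.988 = 1225
20–29: 1210 × 0.957 = 1158
30–39: 1140 × 0.955 = 1089
40+: 890 × 0.948 + 1020 × 0.329 = 844 + 336 = 1180
Giving 1013 / 1225 / 1158 / 1089 / 1180.
— Period 2 —
Births: 1158 × 0.547 = 633, 1089 × 0.437 = 476 → 1109
10–19: 1013 × 0.988 = 1001
20–29: 1225 × 0.957 = 1172
30–39: 1158 × 0.955 = 1106
40+: 1089 × 0.948 + 1180 × 0.329 = 1032 + 388 = 1420
Giving 1109 / 1001 / 1172 / 1106 / 1420.
Total after period 2: 1109 + 1001 + 1172 + 1106 + 1420 = 5808

5808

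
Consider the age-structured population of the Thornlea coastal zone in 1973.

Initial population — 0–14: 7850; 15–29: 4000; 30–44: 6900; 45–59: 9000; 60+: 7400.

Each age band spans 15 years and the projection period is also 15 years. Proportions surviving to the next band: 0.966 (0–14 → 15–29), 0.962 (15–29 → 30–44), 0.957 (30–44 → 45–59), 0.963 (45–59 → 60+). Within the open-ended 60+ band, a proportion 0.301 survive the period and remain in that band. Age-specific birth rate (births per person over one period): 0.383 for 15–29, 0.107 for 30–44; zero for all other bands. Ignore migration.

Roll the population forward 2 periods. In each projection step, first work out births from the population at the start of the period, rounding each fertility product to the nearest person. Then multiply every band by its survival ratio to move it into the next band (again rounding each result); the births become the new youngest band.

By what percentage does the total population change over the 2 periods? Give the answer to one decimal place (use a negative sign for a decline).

Numbering the bands 1..5 from youngest to oldest:
[period 1]
Births: 4000 * 0.383 = 1532, 6900 * 0.107 = 738 — total 2270
Band 2: 7850 * 0.966 = 7583
Band 3: 4000 * 0.962 = 3848
Band 4: 6900 * 0.957 = 6603
Band 5: 9000 * 0.963 + 7400 * 0.301 = 8667 + 2227 = 10894
Giving 2270 / 7583 / 3848 / 6603 / 10894.
[period 2]
Births: 7583 * 0.383 = 2904, 3848 * 0.107 = 412 — total 3316
Band 2: 2270 * 0.966 = 2193
Band 3: 7583 * 0.962 = 7295
Band 4: 3848 * 0.957 = 3683
Band 5: 6603 * 0.963 + 10894 * 0.301 = 6359 + 3279 = 9638
Giving 3316 / 2193 / 7295 / 3683 / 9638.
Total: 35150 → 26125; change = -9025; percentage change = -25.7%

-25.7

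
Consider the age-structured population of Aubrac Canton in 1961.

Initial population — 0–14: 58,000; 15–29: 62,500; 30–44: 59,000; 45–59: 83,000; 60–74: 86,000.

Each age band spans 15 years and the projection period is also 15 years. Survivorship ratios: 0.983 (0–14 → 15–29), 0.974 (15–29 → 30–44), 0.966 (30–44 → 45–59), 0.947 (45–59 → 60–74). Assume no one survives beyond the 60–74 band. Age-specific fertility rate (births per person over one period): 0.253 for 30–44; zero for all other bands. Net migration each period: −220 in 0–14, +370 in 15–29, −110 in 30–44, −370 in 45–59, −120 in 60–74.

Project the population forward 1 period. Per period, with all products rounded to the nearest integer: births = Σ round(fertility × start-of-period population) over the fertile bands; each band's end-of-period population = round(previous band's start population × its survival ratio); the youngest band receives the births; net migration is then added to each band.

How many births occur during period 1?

14927

After projecting period 1:
Births: 59000 * 0.253 = 14927
15–29: 58000 * 0.983 = 57014
30–44: 62500 * 0.974 = 60875
45–59: 59000 * 0.966 = 56994
60–74: 83000 * 0.947 = 78601
Net migration: 0–14 − 220 → 14707; 15–29 + 370 → 57384; 30–44 − 110 → 60765; 45–59 − 370 → 56624; 60–74 − 120 → 78481
End of period: [14707, 57384, 60765, 56624, 78481]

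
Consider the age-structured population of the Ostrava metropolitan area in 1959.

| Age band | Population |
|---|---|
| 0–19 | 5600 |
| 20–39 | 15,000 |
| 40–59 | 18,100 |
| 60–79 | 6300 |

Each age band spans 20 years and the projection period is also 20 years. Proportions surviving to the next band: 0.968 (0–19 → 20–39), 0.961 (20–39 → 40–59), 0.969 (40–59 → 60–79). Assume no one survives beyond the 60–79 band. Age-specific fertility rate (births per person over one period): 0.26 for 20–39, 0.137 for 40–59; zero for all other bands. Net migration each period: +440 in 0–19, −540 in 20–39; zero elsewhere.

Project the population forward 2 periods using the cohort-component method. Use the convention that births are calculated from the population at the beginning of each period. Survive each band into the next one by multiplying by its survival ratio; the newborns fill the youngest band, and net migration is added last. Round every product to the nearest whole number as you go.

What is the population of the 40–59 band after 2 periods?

4691

— Period 1 —
Births: 15000 × 0.26 = 3900 ; 18100 × 0.137 = 2480 ⇒ total 6380
20–39: 5600 × 0.968 = 5421
40–59: 15000 × 0.961 = 14415
60–79: 18100 × 0.969 = 17539
Net migration: 0–19 + 440 → 6820; 20–39 − 540 → 4881
Giving 6820 / 4881 / 14415 / 17539.
— Period 2 —
Births: 4881 × 0.26 = 1269 ; 14415 × 0.137 = 1975 ⇒ total 3244
20–39: 6820 × 0.968 = 6602
40–59: 4881 × 0.961 = 4691
60–79: 14415 × 0.969 = 13968
Net migration: 0–19 + 440 → 3684; 20–39 − 540 → 6062
Giving 3684 / 6062 / 4691 / 13968.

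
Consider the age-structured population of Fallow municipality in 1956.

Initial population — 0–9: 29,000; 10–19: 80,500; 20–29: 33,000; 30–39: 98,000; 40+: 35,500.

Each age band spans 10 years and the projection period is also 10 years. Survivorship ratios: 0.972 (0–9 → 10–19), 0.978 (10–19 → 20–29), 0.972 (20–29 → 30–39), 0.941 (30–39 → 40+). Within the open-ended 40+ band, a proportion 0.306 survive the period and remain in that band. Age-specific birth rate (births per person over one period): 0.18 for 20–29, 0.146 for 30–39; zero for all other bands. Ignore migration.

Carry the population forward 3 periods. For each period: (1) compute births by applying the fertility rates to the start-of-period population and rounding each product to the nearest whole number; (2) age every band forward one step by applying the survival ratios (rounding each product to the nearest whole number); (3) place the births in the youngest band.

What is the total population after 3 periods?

[period 1]
Births: 33000 × 0.18 = 5940  |  98000 × 0.146 = 14308 ⇒ total 20248
10–19: 29000 × 0.972 = 28188
20–29: 80500 × 0.978 = 78729
30–39: 33000 × 0.972 = 32076
40+: 98000 × 0.941 + 35500 × 0.306 = 92218 + 10863 = 103081
End of period: [20248, 28188, 78729, 32076, 103081]
[period 2]
Births: 78729 × 0.18 = 14171  |  32076 × 0.146 = 4683 ⇒ total 18854
10–19: 20248 × 0.972 = 19681
20–29: 28188 × 0.978 = 27568
30–39: 78729 × 0.972 = 76525
40+: 32076 × 0.941 + 103081 × 0.306 = 30184 + 31543 = 61727
End of period: [18854, 19681, 27568, 76525, 61727]
[period 3]
Births: 27568 × 0.18 = 4962  |  76525 × 0.146 = 11173 ⇒ total 16135
10–19: 18854 × 0.972 = 18326
20–29: 19681 × 0.978 = 19248
30–39: 27568 × 0.972 = 26796
40+: 76525 × 0.941 + 61727 × 0.306 = 72010 + 18888 = 90898
End of period: [16135, 18326, 19248, 26796, 90898]
Total after period 3: 16135 + 18326 + 19248 + 26796 + 90898 = 171403

171403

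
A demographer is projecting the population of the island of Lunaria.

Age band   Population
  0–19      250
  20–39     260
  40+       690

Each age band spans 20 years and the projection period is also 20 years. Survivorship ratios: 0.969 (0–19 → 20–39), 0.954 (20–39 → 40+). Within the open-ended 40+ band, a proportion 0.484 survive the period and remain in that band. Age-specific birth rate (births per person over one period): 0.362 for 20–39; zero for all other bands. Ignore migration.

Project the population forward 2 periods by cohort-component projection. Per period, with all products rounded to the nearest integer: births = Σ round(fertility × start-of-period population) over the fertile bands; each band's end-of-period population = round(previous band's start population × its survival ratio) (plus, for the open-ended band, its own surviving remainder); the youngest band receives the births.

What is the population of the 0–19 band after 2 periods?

After projecting period 1:
Births: 260 × 0.362 = 94
20–39: 250 × 0.969 = 242
40+: 260 × 0.954 + 690 × 0.484 = 248 + 334 = 582
Population now: 0–19=94, 20–39=242, 40+=582
After projecting period 2:
Births: 242 × 0.362 = 88
20–39: 94 × 0.969 = 91
40+: 242 × 0.954 + 582 × 0.484 = 231 + 282 = 513
Population now: 0–19=88, 20–39=91, 40+=513

88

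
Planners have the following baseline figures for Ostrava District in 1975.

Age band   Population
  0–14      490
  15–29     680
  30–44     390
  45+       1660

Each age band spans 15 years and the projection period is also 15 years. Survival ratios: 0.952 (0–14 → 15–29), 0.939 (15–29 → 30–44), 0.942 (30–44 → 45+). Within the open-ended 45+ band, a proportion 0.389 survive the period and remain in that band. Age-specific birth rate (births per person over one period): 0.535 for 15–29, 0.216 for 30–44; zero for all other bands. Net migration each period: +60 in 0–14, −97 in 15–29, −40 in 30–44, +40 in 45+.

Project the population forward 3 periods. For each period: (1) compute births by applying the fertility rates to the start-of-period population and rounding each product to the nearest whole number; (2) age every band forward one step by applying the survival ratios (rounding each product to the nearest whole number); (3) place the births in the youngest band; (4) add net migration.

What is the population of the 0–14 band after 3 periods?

[period 1]
Births: 680 * 0.535 = 364, 390 * 0.216 = 84 ⇒ total 448
15–29: 490 * 0.952 = 466
30–44: 680 * 0.939 = 639
45+: 390 * 0.942 + 1660 * 0.389 = 367 + 646 = 1013
Net migration: 0–14 + 60 → 508; 15–29 − 97 → 369; 30–44 − 40 → 599; 45+ + 40 → 1053
→ [508, 369, 599, 1053]
[period 2]
Births: 369 * 0.535 = 197, 599 * 0.216 = 129 ⇒ total 326
15–29: 508 * 0.952 = 484
30–44: 369 * 0.939 = 346
45+: 599 * 0.942 + 1053 * 0.389 = 564 + 410 = 974
Net migration: 0–14 + 60 → 386; 15–29 − 97 → 387; 30–44 − 40 → 306; 45+ + 40 → 1014
→ [386, 387, 306, 1014]
[period 3]
Births: 387 * 0.535 = 207, 306 * 0.216 = 66 ⇒ total 273
15–29: 386 * 0.952 = 367
30–44: 387 * 0.939 = 363
45+: 306 * 0.942 + 1014 * 0.389 = 288 + 394 = 682
Net migration: 0–14 + 60 → 333; 15–29 − 97 → 270; 30–44 − 40 → 323; 45+ + 40 → 722
→ [333, 270, 323, 722]

333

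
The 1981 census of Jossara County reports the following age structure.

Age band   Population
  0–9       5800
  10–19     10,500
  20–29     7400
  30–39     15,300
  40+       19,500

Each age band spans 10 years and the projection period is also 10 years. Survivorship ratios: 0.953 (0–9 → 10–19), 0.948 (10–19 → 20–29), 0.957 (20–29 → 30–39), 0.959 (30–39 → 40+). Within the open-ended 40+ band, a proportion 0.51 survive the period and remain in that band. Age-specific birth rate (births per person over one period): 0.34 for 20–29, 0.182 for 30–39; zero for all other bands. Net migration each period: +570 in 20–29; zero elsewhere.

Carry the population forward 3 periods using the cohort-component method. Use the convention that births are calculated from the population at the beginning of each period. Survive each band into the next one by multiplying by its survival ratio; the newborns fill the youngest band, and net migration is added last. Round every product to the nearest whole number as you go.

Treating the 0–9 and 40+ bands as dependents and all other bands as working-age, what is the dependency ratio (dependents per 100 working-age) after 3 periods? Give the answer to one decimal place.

150.0

(Bands numbered youngest = 1 to oldest = 5.)
Period 1:
Births: 7400 * 0.34 = 2516 ; 15300 * 0.182 = 2785 → total 5301
Band 2: 5800 * 0.953 = 5527
Band 3: 10500 * 0.948 = 9954
Band 4: 7400 * 0.957 = 7082
Band 5: 15300 * 0.959 + 19500 * 0.51 = 14673 + 9945 = 24618
Net migration: Band 3 + 570 → 10524
End of period: [5301, 5527, 10524, 7082, 24618]
Period 2:
Births: 10524 * 0.34 = 3578 ; 7082 * 0.182 = 1289 → total 4867
Band 2: 5301 * 0.953 = 5052
Band 3: 5527 * 0.948 = 5240
Band 4: 10524 * 0.957 = 10071
Band 5: 7082 * 0.959 + 24618 * 0.51 = 6792 + 12555 = 19347
Net migration: Band 3 + 570 → 5810
End of period: [4867, 5052, 5810, 10071, 19347]
Period 3:
Births: 5810 * 0.34 = 1975 ; 10071 * 0.182 = 1833 → total 3808
Band 2: 4867 * 0.953 = 4638
Band 3: 5052 * 0.948 = 4789
Band 4: 5810 * 0.957 = 5560
Band 5: 10071 * 0.959 + 19347 * 0.51 = 9658 + 9867 = 19525
Net migration: Band 3 + 570 → 5359
End of period: [3808, 4638, 5359, 5560, 19525]
Dependents (band 0–9 + band 40+) = 3808 + 19525 = 23333; working-age = 15557; ratio = 23333/15557 × 100 = 150.0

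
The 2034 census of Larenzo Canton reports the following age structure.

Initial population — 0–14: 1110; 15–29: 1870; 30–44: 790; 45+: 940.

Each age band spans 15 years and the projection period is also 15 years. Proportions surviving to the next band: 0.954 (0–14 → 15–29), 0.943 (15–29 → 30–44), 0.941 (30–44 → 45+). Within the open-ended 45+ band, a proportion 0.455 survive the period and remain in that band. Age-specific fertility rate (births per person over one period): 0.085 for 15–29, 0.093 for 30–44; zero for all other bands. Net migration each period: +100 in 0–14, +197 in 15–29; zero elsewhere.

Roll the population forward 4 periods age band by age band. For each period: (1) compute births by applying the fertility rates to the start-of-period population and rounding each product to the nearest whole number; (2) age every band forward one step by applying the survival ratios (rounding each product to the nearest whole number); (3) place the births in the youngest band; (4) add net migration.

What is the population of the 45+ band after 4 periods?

1417

— Period 1 —
Births: 1870 * 0.085 = 159 ; 790 * 0.093 = 73 — total 232
15–29: 1110 * 0.954 = 1059
30–44: 1870 * 0.943 = 1763
45+: 790 * 0.941 + 940 * 0.455 = 743 + 428 = 1171
Net migration: 0–14 + 100 → 332; 15–29 + 197 → 1256
→ [332, 1256, 1763, 1171]
— Period 2 —
Births: 1256 * 0.085 = 107 ; 1763 * 0.093 = 164 — total 271
15–29: 332 * 0.954 = 317
30–44: 1256 * 0.943 = 1184
45+: 1763 * 0.941 + 1171 * 0.455 = 1659 + 533 = 2192
Net migration: 0–14 + 100 → 371; 15–29 + 197 → 514
→ [371, 514, 1184, 2192]
— Period 3 —
Births: 514 * 0.085 = 44 ; 1184 * 0.093 = 110 — total 154
15–29: 371 * 0.954 = 354
30–44: 514 * 0.943 = 485
45+: 1184 * 0.941 + 2192 * 0.455 = 1114 + 997 = 2111
Net migration: 0–14 + 100 → 254; 15–29 + 197 → 551
→ [254, 551, 485, 2111]
— Period 4 —
Births: 551 * 0.085 = 47 ; 485 * 0.093 = 45 — total 92
15–29: 254 * 0.954 = 242
30–44: 551 * 0.943 = 520
45+: 485 * 0.941 + 2111 * 0.455 = 456 + 961 = 1417
Net migration: 0–14 + 100 → 192; 15–29 + 197 → 439
→ [192, 439, 520, 1417]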